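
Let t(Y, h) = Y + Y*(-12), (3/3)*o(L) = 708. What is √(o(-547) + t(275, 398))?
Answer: I*√2317 ≈ 48.135*I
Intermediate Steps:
o(L) = 708
t(Y, h) = -11*Y (t(Y, h) = Y - 12*Y = -11*Y)
√(o(-547) + t(275, 398)) = √(708 - 11*275) = √(708 - 3025) = √(-2317) = I*√2317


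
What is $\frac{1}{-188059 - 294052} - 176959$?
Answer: $- \frac{85313880450}{482111} \approx -1.7696 \cdot 10^{5}$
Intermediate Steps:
$\frac{1}{-188059 - 294052} - 176959 = \frac{1}{-482111} - 176959 = - \frac{1}{482111} - 176959 = - \frac{85313880450}{482111}$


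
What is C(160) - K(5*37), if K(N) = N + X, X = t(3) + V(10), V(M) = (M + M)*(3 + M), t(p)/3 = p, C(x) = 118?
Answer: -336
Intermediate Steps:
t(p) = 3*p
V(M) = 2*M*(3 + M) (V(M) = (2*M)*(3 + M) = 2*M*(3 + M))
X = 269 (X = 3*3 + 2*10*(3 + 10) = 9 + 2*10*13 = 9 + 260 = 269)
K(N) = 269 + N (K(N) = N + 269 = 269 + N)
C(160) - K(5*37) = 118 - (269 + 5*37) = 118 - (269 + 185) = 118 - 1*454 = 118 - 454 = -336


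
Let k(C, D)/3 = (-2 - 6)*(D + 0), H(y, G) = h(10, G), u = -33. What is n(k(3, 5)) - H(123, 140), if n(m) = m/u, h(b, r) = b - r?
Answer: 1470/11 ≈ 133.64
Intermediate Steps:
H(y, G) = 10 - G
k(C, D) = -24*D (k(C, D) = 3*((-2 - 6)*(D + 0)) = 3*(-8*D) = -24*D)
n(m) = -m/33 (n(m) = m/(-33) = m*(-1/33) = -m/33)
n(k(3, 5)) - H(123, 140) = -(-8)*5/11 - (10 - 1*140) = -1/33*(-120) - (10 - 140) = 40/11 - 1*(-130) = 40/11 + 130 = 1470/11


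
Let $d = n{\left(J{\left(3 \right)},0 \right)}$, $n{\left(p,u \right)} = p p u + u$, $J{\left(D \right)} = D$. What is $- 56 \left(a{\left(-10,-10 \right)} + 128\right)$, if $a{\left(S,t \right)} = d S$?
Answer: $-7168$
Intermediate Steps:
$n{\left(p,u \right)} = u + u p^{2}$ ($n{\left(p,u \right)} = p^{2} u + u = u p^{2} + u = u + u p^{2}$)
$d = 0$ ($d = 0 \left(1 + 3^{2}\right) = 0 \left(1 + 9\right) = 0 \cdot 10 = 0$)
$a{\left(S,t \right)} = 0$ ($a{\left(S,t \right)} = 0 S = 0$)
$- 56 \left(a{\left(-10,-10 \right)} + 128\right) = - 56 \left(0 + 128\right) = \left(-56\right) 128 = -7168$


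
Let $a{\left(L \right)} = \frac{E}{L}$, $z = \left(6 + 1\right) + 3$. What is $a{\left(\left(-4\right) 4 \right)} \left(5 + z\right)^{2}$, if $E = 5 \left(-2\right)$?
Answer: $\frac{1125}{8} \approx 140.63$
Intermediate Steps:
$z = 10$ ($z = 7 + 3 = 10$)
$E = -10$
$a{\left(L \right)} = - \frac{10}{L}$
$a{\left(\left(-4\right) 4 \right)} \left(5 + z\right)^{2} = - \frac{10}{\left(-4\right) 4} \left(5 + 10\right)^{2} = - \frac{10}{-16} \cdot 15^{2} = \left(-10\right) \left(- \frac{1}{16}\right) 225 = \frac{5}{8} \cdot 225 = \frac{1125}{8}$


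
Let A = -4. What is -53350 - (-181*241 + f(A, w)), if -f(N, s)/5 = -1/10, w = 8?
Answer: -19459/2 ≈ -9729.5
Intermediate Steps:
f(N, s) = ½ (f(N, s) = -(-5)/10 = -5*(-⅒) = ½)
-53350 - (-181*241 + f(A, w)) = -53350 - (-181*241 + ½) = -53350 - (-43621 + ½) = -53350 - 1*(-87241/2) = -53350 + 87241/2 = -19459/2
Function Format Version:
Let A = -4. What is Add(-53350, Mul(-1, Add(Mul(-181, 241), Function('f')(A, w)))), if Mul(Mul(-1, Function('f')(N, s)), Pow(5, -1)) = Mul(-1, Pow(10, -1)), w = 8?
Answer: Rational(-19459, 2) ≈ -9729.5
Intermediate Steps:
Function('f')(N, s) = Rational(1, 2) (Function('f')(N, s) = Mul(-5, Mul(-1, Pow(10, -1))) = Mul(-5, Mul(-1, Rational(1, 10))) = Mul(-5, Rational(-1, 10)) = Rational(1, 2))
Add(-53350, Mul(-1, Add(Mul(-181, 241), Function('f')(A, w)))) = Add(-53350, Mul(-1, Add(Mul(-181, 241), Rational(1, 2)))) = Add(-53350, Mul(-1, Add(-43621, Rational(1, 2)))) = Add(-53350, Mul(-1, Rational(-87241, 2))) = Add(-53350, Rational(87241, 2)) = Rational(-19459, 2)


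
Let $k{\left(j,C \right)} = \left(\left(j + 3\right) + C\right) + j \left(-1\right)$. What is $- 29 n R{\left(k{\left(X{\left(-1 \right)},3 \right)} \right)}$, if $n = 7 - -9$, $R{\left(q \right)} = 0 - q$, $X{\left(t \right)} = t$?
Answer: $2784$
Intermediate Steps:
$k{\left(j,C \right)} = 3 + C$ ($k{\left(j,C \right)} = \left(\left(3 + j\right) + C\right) - j = \left(3 + C + j\right) - j = 3 + C$)
$R{\left(q \right)} = - q$
$n = 16$ ($n = 7 + 9 = 16$)
$- 29 n R{\left(k{\left(X{\left(-1 \right)},3 \right)} \right)} = \left(-29\right) 16 \left(- (3 + 3)\right) = - 464 \left(\left(-1\right) 6\right) = \left(-464\right) \left(-6\right) = 2784$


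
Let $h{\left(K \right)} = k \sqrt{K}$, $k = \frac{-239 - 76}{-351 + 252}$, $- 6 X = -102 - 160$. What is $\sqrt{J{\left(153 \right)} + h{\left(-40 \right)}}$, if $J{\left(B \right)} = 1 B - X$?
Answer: $\frac{\sqrt{119064 + 6930 i \sqrt{10}}}{33} \approx 10.5 + 0.95826 i$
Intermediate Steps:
$X = \frac{131}{3}$ ($X = - \frac{-102 - 160}{6} = \left(- \frac{1}{6}\right) \left(-262\right) = \frac{131}{3} \approx 43.667$)
$J{\left(B \right)} = - \frac{131}{3} + B$ ($J{\left(B \right)} = 1 B - \frac{131}{3} = B - \frac{131}{3} = - \frac{131}{3} + B$)
$k = \frac{35}{11}$ ($k = - \frac{315}{-99} = \left(-315\right) \left(- \frac{1}{99}\right) = \frac{35}{11} \approx 3.1818$)
$h{\left(K \right)} = \frac{35 \sqrt{K}}{11}$
$\sqrt{J{\left(153 \right)} + h{\left(-40 \right)}} = \sqrt{\left(- \frac{131}{3} + 153\right) + \frac{35 \sqrt{-40}}{11}} = \sqrt{\frac{328}{3} + \frac{35 \cdot 2 i \sqrt{10}}{11}} = \sqrt{\frac{328}{3} + \frac{70 i \sqrt{10}}{11}}$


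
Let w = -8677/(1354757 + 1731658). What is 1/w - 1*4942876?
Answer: -42892421467/8677 ≈ -4.9432e+6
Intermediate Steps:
w = -8677/3086415 ≈ -0.0028114
1/w - 1*4942876 = 1/(-8677/3086415) - 1*4942876 = -3086415/8677 - 4942876 = -42892421467/8677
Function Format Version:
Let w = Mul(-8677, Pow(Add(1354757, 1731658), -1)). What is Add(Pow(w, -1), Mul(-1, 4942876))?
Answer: Rational(-42892421467, 8677) ≈ -4.9432e+6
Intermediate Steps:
w = Rational(-8677, 3086415) (w = Mul(-8677, Pow(3086415, -1)) = Mul(-8677, Rational(1, 3086415)) = Rational(-8677, 3086415) ≈ -0.0028114)
Add(Pow(w, -1), Mul(-1, 4942876)) = Add(Pow(Rational(-8677, 3086415), -1), Mul(-1, 4942876)) = Add(Rational(-3086415, 8677), -4942876) = Rational(-42892421467, 8677)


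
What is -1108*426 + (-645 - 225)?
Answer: -472878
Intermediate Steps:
-1108*426 + (-645 - 225) = -472008 - 870 = -472878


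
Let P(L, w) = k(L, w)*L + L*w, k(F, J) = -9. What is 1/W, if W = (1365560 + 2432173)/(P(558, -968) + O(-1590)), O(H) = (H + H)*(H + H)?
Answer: 3189078/1265911 ≈ 2.5192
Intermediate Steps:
O(H) = 4*H**2 (O(H) = (2*H)*(2*H) = 4*H**2)
P(L, w) = -9*L + L*w
W = 1265911/3189078 (W = (1365560 + 2432173)/(558*(-9 - 968) + 4*(-1590)**2) = 3797733/(558*(-977) + 4*2528100) = 3797733/(-545166 + 10112400) = 3797733/9567234 = 3797733*(1/9567234) = 1265911/3189078 ≈ 0.39695)
1/W = 1/(1265911/3189078) = 3189078/1265911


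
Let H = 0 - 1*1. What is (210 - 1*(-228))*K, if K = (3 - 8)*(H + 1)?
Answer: 0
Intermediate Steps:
H = -1 (H = 0 - 1 = -1)
K = 0 (K = (3 - 8)*(-1 + 1) = -5*0 = 0)
(210 - 1*(-228))*K = (210 - 1*(-228))*0 = (210 + 228)*0 = 438*0 = 0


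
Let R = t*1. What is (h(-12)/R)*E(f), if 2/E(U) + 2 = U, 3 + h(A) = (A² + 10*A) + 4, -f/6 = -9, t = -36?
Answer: -25/936 ≈ -0.026709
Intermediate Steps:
R = -36 (R = -36*1 = -36)
f = 54 (f = -6*(-9) = 54)
h(A) = 1 + A² + 10*A (h(A) = -3 + ((A² + 10*A) + 4) = -3 + (4 + A² + 10*A) = 1 + A² + 10*A)
E(U) = 2/(-2 + U)
(h(-12)/R)*E(f) = ((1 + (-12)² + 10*(-12))/(-36))*(2/(-2 + 54)) = ((1 + 144 - 120)*(-1/36))*(2/52) = (25*(-1/36))*(2*(1/52)) = -25/36*1/26 = -25/936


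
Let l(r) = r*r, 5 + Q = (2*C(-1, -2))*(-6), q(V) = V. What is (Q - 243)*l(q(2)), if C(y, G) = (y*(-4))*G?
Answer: -608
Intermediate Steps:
C(y, G) = -4*G*y (C(y, G) = (-4*y)*G = -4*G*y)
Q = 91 (Q = -5 + (2*(-4*(-2)*(-1)))*(-6) = -5 + (2*(-8))*(-6) = -5 - 16*(-6) = -5 + 96 = 91)
l(r) = r**2
(Q - 243)*l(q(2)) = (91 - 243)*2**2 = -152*4 = -608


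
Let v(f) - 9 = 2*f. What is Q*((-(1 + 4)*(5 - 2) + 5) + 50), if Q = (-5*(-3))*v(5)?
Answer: 11400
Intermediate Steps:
v(f) = 9 + 2*f
Q = 285 (Q = (-5*(-3))*(9 + 2*5) = 15*(9 + 10) = 15*19 = 285)
Q*((-(1 + 4)*(5 - 2) + 5) + 50) = 285*((-(1 + 4)*(5 - 2) + 5) + 50) = 285*((-5*3 + 5) + 50) = 285*((-1*15 + 5) + 50) = 285*((-15 + 5) + 50) = 285*(-10 + 50) = 285*40 = 11400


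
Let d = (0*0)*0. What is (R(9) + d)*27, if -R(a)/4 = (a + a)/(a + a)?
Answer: -108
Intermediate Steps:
d = 0 (d = 0*0 = 0)
R(a) = -4 (R(a) = -4*(a + a)/(a + a) = -4*2*a/(2*a) = -4*2*a*1/(2*a) = -4*1 = -4)
(R(9) + d)*27 = (-4 + 0)*27 = -4*27 = -108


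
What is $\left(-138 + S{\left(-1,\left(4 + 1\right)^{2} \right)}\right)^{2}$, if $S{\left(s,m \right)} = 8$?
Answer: $16900$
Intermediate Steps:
$\left(-138 + S{\left(-1,\left(4 + 1\right)^{2} \right)}\right)^{2} = \left(-138 + 8\right)^{2} = \left(-130\right)^{2} = 16900$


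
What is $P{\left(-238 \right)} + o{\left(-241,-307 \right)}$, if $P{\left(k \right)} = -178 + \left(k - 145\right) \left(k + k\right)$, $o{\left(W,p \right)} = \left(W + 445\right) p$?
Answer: $119502$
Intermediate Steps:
$o{\left(W,p \right)} = p \left(445 + W\right)$ ($o{\left(W,p \right)} = \left(445 + W\right) p = p \left(445 + W\right)$)
$P{\left(k \right)} = -178 + 2 k \left(-145 + k\right)$ ($P{\left(k \right)} = -178 + \left(-145 + k\right) 2 k = -178 + 2 k \left(-145 + k\right)$)
$P{\left(-238 \right)} + o{\left(-241,-307 \right)} = \left(-178 - -69020 + 2 \left(-238\right)^{2}\right) - 307 \left(445 - 241\right) = \left(-178 + 69020 + 2 \cdot 56644\right) - 62628 = \left(-178 + 69020 + 113288\right) - 62628 = 182130 - 62628 = 119502$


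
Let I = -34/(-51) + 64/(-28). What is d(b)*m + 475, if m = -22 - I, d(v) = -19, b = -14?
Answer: 18107/21 ≈ 862.24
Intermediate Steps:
I = -34/21 (I = -34*(-1/51) + 64*(-1/28) = ⅔ - 16/7 = -34/21 ≈ -1.6190)
m = -428/21 (m = -22 - 1*(-34/21) = -22 + 34/21 = -428/21 ≈ -20.381)
d(b)*m + 475 = -19*(-428/21) + 475 = 8132/21 + 475 = 18107/21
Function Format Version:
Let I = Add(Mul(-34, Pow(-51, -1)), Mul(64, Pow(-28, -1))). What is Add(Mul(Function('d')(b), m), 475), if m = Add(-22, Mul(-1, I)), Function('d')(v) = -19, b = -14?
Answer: Rational(18107, 21) ≈ 862.24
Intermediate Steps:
I = Rational(-34, 21) (I = Add(Mul(-34, Rational(-1, 51)), Mul(64, Rational(-1, 28))) = Add(Rational(2, 3), Rational(-16, 7)) = Rational(-34, 21) ≈ -1.6190)
m = Rational(-428, 21) (m = Add(-22, Mul(-1, Rational(-34, 21))) = Add(-22, Rational(34, 21)) = Rational(-428, 21) ≈ -20.381)
Add(Mul(Function('d')(b), m), 475) = Add(Mul(-19, Rational(-428, 21)), 475) = Add(Rational(8132, 21), 475) = Rational(18107, 21)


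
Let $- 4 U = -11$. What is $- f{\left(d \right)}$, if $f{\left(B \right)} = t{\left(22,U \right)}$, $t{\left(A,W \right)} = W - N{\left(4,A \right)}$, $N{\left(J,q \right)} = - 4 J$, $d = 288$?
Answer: $- \frac{75}{4} \approx -18.75$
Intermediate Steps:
$U = \frac{11}{4}$ ($U = \left(- \frac{1}{4}\right) \left(-11\right) = \frac{11}{4} \approx 2.75$)
$t{\left(A,W \right)} = 16 + W$ ($t{\left(A,W \right)} = W - \left(-4\right) 4 = W - -16 = W + 16 = 16 + W$)
$f{\left(B \right)} = \frac{75}{4}$ ($f{\left(B \right)} = 16 + \frac{11}{4} = \frac{75}{4}$)
$- f{\left(d \right)} = \left(-1\right) \frac{75}{4} = - \frac{75}{4}$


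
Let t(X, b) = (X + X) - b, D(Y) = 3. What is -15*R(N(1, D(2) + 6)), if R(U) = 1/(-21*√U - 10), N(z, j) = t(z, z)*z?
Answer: 15/31 ≈ 0.48387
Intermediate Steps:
t(X, b) = -b + 2*X (t(X, b) = 2*X - b = -b + 2*X)
N(z, j) = z² (N(z, j) = (-z + 2*z)*z = z*z = z²)
R(U) = 1/(-10 - 21*√U)
-15*R(N(1, D(2) + 6)) = -(-15)/(10 + 21*√(1²)) = -(-15)/(10 + 21*√1) = -(-15)/(10 + 21*1) = -(-15)/(10 + 21) = -(-15)/31 = -15*(-1/31) = 15/31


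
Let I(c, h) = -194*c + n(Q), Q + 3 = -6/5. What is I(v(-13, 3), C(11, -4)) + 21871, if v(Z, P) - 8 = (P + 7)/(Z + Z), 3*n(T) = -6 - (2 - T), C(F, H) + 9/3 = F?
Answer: 3975962/195 ≈ 20390.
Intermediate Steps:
Q = -21/5 (Q = -3 - 6/5 = -21/5 ≈ -4.2000)
C(F, H) = -3 + F
n(T) = -8/3 + T/3 (n(T) = (-6 - (2 - T))/3 = (-6 + (-2 + T))/3 = (-8 + T)/3 = -8/3 + T/3)
v(Z, P) = 8 + (7 + P)/(2*Z) (v(Z, P) = 8 + (P + 7)/(Z + Z) = 8 + (7 + P)/((2*Z)) = 8 + (7 + P)*(1/(2*Z)) = 8 + (7 + P)/(2*Z))
I(c, h) = -61/15 - 194*c (I(c, h) = -194*c + (-8/3 + (⅓)*(-21/5)) = -194*c + (-8/3 - 7/5) = -194*c - 61/15 = -61/15 - 194*c)
I(v(-13, 3), C(11, -4)) + 21871 = (-61/15 - 97*(7 + 3 + 16*(-13))/(-13)) + 21871 = (-61/15 - 97*(-1)*(7 + 3 - 208)/13) + 21871 = (-61/15 - 97*(-1)*(-198)/13) + 21871 = (-61/15 - 194*99/13) + 21871 = (-61/15 - 19206/13) + 21871 = -288883/195 + 21871 = 3975962/195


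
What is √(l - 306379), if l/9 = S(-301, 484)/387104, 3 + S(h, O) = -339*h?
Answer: I*√717349790029462/48388 ≈ 553.51*I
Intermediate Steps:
S(h, O) = -3 - 339*h
l = 229581/96776 (l = 9*((-3 - 339*(-301))/387104) = 9*((-3 + 102039)*(1/387104)) = 9*(102036*(1/387104)) = 9*(25509/96776) = 229581/96776 ≈ 2.3723)
√(l - 306379) = √(229581/96776 - 306379) = √(-29649904523/96776) = I*√717349790029462/48388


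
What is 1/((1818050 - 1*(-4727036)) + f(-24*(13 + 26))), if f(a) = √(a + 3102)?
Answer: 3272543/21419075372615 - 19*√6/42838150745230 ≈ 1.5279e-7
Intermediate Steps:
f(a) = √(3102 + a)
1/((1818050 - 1*(-4727036)) + f(-24*(13 + 26))) = 1/((1818050 - 1*(-4727036)) + √(3102 - 24*(13 + 26))) = 1/((1818050 + 4727036) + √(3102 - 24*39)) = 1/(6545086 + √(3102 - 936)) = 1/(6545086 + √2166) = 1/(6545086 + 19*√6)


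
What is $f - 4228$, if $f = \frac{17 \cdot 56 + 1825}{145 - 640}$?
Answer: $- \frac{2095637}{495} \approx -4233.6$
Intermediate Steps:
$f = - \frac{2777}{495}$ ($f = \frac{952 + 1825}{-495} = 2777 \left(- \frac{1}{495}\right) = - \frac{2777}{495} \approx -5.6101$)
$f - 4228 = - \frac{2777}{495} - 4228 = - \frac{2095637}{495}$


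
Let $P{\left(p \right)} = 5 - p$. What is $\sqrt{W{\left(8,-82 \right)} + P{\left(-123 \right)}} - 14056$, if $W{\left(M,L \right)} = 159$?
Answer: $-14056 + \sqrt{287} \approx -14039.0$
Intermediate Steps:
$\sqrt{W{\left(8,-82 \right)} + P{\left(-123 \right)}} - 14056 = \sqrt{159 + \left(5 - -123\right)} - 14056 = \sqrt{159 + \left(5 + 123\right)} - 14056 = \sqrt{159 + 128} - 14056 = \sqrt{287} - 14056 = -14056 + \sqrt{287}$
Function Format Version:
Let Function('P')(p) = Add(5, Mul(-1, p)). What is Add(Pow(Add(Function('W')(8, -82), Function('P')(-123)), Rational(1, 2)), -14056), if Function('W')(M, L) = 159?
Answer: Add(-14056, Pow(287, Rational(1, 2))) ≈ -14039.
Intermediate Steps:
Add(Pow(Add(Function('W')(8, -82), Function('P')(-123)), Rational(1, 2)), -14056) = Add(Pow(Add(159, Add(5, Mul(-1, -123))), Rational(1, 2)), -14056) = Add(Pow(Add(159, Add(5, 123)), Rational(1, 2)), -14056) = Add(Pow(Add(159, 128), Rational(1, 2)), -14056) = Add(Pow(287, Rational(1, 2)), -14056) = Add(-14056, Pow(287, Rational(1, 2)))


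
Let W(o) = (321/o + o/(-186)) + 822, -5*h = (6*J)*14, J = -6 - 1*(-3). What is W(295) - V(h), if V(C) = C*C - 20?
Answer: -466026791/274350 ≈ -1698.7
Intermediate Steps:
J = -3 (J = -6 + 3 = -3)
h = 252/5 (h = -6*(-3)*14/5 = -(-18)*14/5 = -1/5*(-252) = 252/5 ≈ 50.400)
W(o) = 822 + 321/o - o/186 (W(o) = (321/o + o*(-1/186)) + 822 = (321/o - o/186) + 822 = 822 + 321/o - o/186)
V(C) = -20 + C**2 (V(C) = C**2 - 20 = -20 + C**2)
W(295) - V(h) = (822 + 321/295 - 1/186*295) - (-20 + (252/5)**2) = (822 + 321*(1/295) - 295/186) - (-20 + 63504/25) = (822 + 321/295 - 295/186) - 1*63004/25 = 45075821/54870 - 63004/25 = -466026791/274350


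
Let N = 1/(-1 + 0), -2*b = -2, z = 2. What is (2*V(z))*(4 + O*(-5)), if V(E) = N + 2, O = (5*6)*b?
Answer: -292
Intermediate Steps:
b = 1 (b = -1/2*(-2) = 1)
O = 30 (O = (5*6)*1 = 30*1 = 30)
N = -1 (N = 1/(-1) = -1)
V(E) = 1 (V(E) = -1 + 2 = 1)
(2*V(z))*(4 + O*(-5)) = (2*1)*(4 + 30*(-5)) = 2*(4 - 150) = 2*(-146) = -292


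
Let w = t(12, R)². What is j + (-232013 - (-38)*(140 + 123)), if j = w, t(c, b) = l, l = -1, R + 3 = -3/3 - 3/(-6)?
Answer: -222018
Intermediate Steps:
R = -7/2 (R = -3 + (-3/3 - 3/(-6)) = -3 + (-3*⅓ - 3*(-⅙)) = -3 + (-1 + ½) = -3 - ½ = -7/2 ≈ -3.5000)
t(c, b) = -1
w = 1 (w = (-1)² = 1)
j = 1
j + (-232013 - (-38)*(140 + 123)) = 1 + (-232013 - (-38)*(140 + 123)) = 1 + (-232013 - (-38)*263) = 1 + (-232013 - 1*(-9994)) = 1 + (-232013 + 9994) = 1 - 222019 = -222018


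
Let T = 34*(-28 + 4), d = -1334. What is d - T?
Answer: -518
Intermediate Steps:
T = -816 (T = 34*(-24) = -816)
d - T = -1334 - 1*(-816) = -1334 + 816 = -518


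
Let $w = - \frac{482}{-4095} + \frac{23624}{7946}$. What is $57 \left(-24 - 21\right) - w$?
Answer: $- \frac{41781385901}{16269435} \approx -2568.1$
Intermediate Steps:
$w = \frac{50285126}{16269435}$ ($w = \left(-482\right) \left(- \frac{1}{4095}\right) + 23624 \cdot \frac{1}{7946} = \frac{482}{4095} + \frac{11812}{3973} = \frac{50285126}{16269435} \approx 3.0908$)
$57 \left(-24 - 21\right) - w = 57 \left(-24 - 21\right) - \frac{50285126}{16269435} = 57 \left(-45\right) - \frac{50285126}{16269435} = -2565 - \frac{50285126}{16269435} = - \frac{41781385901}{16269435}$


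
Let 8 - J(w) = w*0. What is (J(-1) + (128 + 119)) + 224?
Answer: 479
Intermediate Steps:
J(w) = 8 (J(w) = 8 - w*0 = 8 - 1*0 = 8 + 0 = 8)
(J(-1) + (128 + 119)) + 224 = (8 + (128 + 119)) + 224 = (8 + 247) + 224 = 255 + 224 = 479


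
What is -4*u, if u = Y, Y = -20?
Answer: 80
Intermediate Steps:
u = -20
-4*u = -4*(-20) = 80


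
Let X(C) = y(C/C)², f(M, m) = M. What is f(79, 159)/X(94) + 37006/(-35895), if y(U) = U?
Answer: 2798699/35895 ≈ 77.969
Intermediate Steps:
X(C) = 1 (X(C) = (C/C)² = 1² = 1)
f(79, 159)/X(94) + 37006/(-35895) = 79/1 + 37006/(-35895) = 79*1 + 37006*(-1/35895) = 79 - 37006/35895 = 2798699/35895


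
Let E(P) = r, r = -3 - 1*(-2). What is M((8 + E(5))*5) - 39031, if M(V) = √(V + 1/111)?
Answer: -39031 + √431346/111 ≈ -39025.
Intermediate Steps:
r = -1 (r = -3 + 2 = -1)
E(P) = -1
M(V) = √(1/111 + V) (M(V) = √(V + 1/111) = √(1/111 + V))
M((8 + E(5))*5) - 39031 = √(111 + 12321*((8 - 1)*5))/111 - 39031 = √(111 + 12321*(7*5))/111 - 39031 = √(111 + 12321*35)/111 - 39031 = √(111 + 431235)/111 - 39031 = √431346/111 - 39031 = -39031 + √431346/111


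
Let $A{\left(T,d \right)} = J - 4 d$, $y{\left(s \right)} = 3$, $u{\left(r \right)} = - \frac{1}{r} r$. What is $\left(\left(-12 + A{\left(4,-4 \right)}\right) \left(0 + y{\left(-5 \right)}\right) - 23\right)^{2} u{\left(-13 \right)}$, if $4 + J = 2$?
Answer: $-289$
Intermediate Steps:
$J = -2$ ($J = -4 + 2 = -2$)
$u{\left(r \right)} = -1$
$A{\left(T,d \right)} = -2 - 4 d$
$\left(\left(-12 + A{\left(4,-4 \right)}\right) \left(0 + y{\left(-5 \right)}\right) - 23\right)^{2} u{\left(-13 \right)} = \left(\left(-12 - -14\right) \left(0 + 3\right) - 23\right)^{2} \left(-1\right) = \left(\left(-12 + \left(-2 + 16\right)\right) 3 - 23\right)^{2} \left(-1\right) = \left(\left(-12 + 14\right) 3 - 23\right)^{2} \left(-1\right) = \left(2 \cdot 3 - 23\right)^{2} \left(-1\right) = \left(6 - 23\right)^{2} \left(-1\right) = \left(-17\right)^{2} \left(-1\right) = 289 \left(-1\right) = -289$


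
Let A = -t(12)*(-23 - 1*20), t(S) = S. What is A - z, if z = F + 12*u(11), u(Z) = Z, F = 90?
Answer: 294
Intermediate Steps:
z = 222 (z = 90 + 12*11 = 90 + 132 = 222)
A = 516 (A = -12*(-23 - 1*20) = -12*(-23 - 20) = -12*(-43) = -1*(-516) = 516)
A - z = 516 - 1*222 = 516 - 222 = 294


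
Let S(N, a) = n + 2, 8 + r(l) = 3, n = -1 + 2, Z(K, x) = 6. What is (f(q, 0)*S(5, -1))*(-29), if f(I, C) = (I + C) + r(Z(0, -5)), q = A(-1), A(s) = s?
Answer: 522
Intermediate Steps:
n = 1
r(l) = -5 (r(l) = -8 + 3 = -5)
S(N, a) = 3 (S(N, a) = 1 + 2 = 3)
q = -1
f(I, C) = -5 + C + I (f(I, C) = (I + C) - 5 = (C + I) - 5 = -5 + C + I)
(f(q, 0)*S(5, -1))*(-29) = ((-5 + 0 - 1)*3)*(-29) = -6*3*(-29) = -18*(-29) = 522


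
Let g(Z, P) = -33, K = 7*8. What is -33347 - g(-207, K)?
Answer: -33314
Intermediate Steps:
K = 56
-33347 - g(-207, K) = -33347 - 1*(-33) = -33347 + 33 = -33314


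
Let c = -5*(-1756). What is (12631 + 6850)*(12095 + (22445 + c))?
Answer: 843916920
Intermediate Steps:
c = 8780
(12631 + 6850)*(12095 + (22445 + c)) = (12631 + 6850)*(12095 + (22445 + 8780)) = 19481*(12095 + 31225) = 19481*43320 = 843916920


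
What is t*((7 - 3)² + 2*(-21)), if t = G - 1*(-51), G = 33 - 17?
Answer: -1742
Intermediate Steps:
G = 16
t = 67 (t = 16 - 1*(-51) = 16 + 51 = 67)
t*((7 - 3)² + 2*(-21)) = 67*((7 - 3)² + 2*(-21)) = 67*(4² - 42) = 67*(16 - 42) = 67*(-26) = -1742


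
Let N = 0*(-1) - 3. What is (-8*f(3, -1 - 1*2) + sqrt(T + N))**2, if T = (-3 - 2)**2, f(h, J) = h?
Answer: (24 - sqrt(22))**2 ≈ 372.86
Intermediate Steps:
N = -3 (N = 0 - 3 = -3)
T = 25 (T = (-5)**2 = 25)
(-8*f(3, -1 - 1*2) + sqrt(T + N))**2 = (-8*3 + sqrt(25 - 3))**2 = (-24 + sqrt(22))**2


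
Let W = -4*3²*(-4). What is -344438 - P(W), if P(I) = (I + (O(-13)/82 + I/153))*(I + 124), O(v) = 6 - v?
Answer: -267191000/697 ≈ -3.8334e+5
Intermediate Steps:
W = 144 (W = -4*9*(-4) = -36*(-4) = 144)
P(I) = (124 + I)*(19/82 + 154*I/153) (P(I) = (I + ((6 - 1*(-13))/82 + I/153))*(I + 124) = (I + ((6 + 13)*(1/82) + I*(1/153)))*(124 + I) = (I + (19*(1/82) + I/153))*(124 + I) = (I + (19/82 + I/153))*(124 + I) = (19/82 + 154*I/153)*(124 + I) = (124 + I)*(19/82 + 154*I/153))
-344438 - P(W) = -344438 - (1178/41 + (154/153)*144² + (1568779/12546)*144) = -344438 - (1178/41 + (154/153)*20736 + 12550232/697) = -344438 - (1178/41 + 354816/17 + 12550232/697) = -344438 - 1*27117714/697 = -344438 - 27117714/697 = -267191000/697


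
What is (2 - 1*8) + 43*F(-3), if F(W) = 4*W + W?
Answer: -651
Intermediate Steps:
F(W) = 5*W
(2 - 1*8) + 43*F(-3) = (2 - 1*8) + 43*(5*(-3)) = (2 - 8) + 43*(-15) = -6 - 645 = -651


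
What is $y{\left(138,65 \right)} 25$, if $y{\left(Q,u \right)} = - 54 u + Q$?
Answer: $-84300$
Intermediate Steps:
$y{\left(Q,u \right)} = Q - 54 u$
$y{\left(138,65 \right)} 25 = \left(138 - 3510\right) 25 = \left(-3372\right) 25 = -84300$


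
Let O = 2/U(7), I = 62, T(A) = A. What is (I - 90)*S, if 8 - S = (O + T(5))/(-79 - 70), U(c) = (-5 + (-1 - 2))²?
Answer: -268135/1192 ≈ -224.95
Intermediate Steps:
U(c) = 64 (U(c) = (-5 - 3)² = (-8)² = 64)
O = 1/32 (O = 2/64 = 2*(1/64) = 1/32 ≈ 0.031250)
S = 38305/4768 (S = 8 - (1/32 + 5)/(-79 - 70) = 8 - 161/(32*(-149)) = 8 - 161*(-1)/(32*149) = 8 - 1*(-161/4768) = 8 + 161/4768 = 38305/4768 ≈ 8.0338)
(I - 90)*S = (62 - 90)*(38305/4768) = -28*38305/4768 = -268135/1192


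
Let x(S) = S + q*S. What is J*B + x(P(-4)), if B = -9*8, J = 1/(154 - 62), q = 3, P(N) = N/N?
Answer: 74/23 ≈ 3.2174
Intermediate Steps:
P(N) = 1
J = 1/92 ≈ 0.010870
x(S) = 4*S (x(S) = S + 3*S = 4*S)
B = -72
J*B + x(P(-4)) = (1/92)*(-72) + 4*1 = -18/23 + 4 = 74/23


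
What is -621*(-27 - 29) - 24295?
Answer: 10481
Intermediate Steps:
-621*(-27 - 29) - 24295 = -621*(-56) - 24295 = 34776 - 24295 = 10481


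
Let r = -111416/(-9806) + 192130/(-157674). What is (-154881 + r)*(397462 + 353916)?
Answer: -44980073218326393020/386537811 ≈ -1.1637e+11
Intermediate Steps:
r = 3920844901/386537811 (r = -111416*(-1/9806) + 192130*(-1/157674) = 55708/4903 - 96065/78837 = 3920844901/386537811 ≈ 10.143)
(-154881 + r)*(397462 + 353916) = (-154881 + 3920844901/386537811)*(397462 + 353916) = -59863441860590/386537811*751378 = -44980073218326393020/386537811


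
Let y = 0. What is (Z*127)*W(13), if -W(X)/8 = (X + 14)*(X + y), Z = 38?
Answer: -13551408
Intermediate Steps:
W(X) = -8*X*(14 + X) (W(X) = -8*(X + 14)*(X + 0) = -8*(14 + X)*X = -8*X*(14 + X))
(Z*127)*W(13) = (38*127)*(8*13*(-14 - 1*13)) = 4826*(8*13*(-14 - 13)) = 4826*(8*13*(-27)) = 4826*(-2808) = -13551408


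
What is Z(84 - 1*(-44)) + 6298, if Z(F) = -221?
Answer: 6077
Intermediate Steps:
Z(84 - 1*(-44)) + 6298 = -221 + 6298 = 6077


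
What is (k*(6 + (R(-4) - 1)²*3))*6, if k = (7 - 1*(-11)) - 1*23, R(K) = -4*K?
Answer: -20430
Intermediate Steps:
k = -5 (k = (7 + 11) - 23 = 18 - 23 = -5)
(k*(6 + (R(-4) - 1)²*3))*6 = -5*(6 + (-4*(-4) - 1)²*3)*6 = -5*(6 + (16 - 1)²*3)*6 = -5*(6 + 15²*3)*6 = -5*(6 + 225*3)*6 = -5*(6 + 675)*6 = -5*681*6 = -3405*6 = -20430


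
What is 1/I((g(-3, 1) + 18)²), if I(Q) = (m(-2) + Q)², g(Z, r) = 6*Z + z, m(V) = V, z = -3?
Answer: 1/49 ≈ 0.020408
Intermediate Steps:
g(Z, r) = -3 + 6*Z (g(Z, r) = 6*Z - 3 = -3 + 6*Z)
I(Q) = (-2 + Q)²
1/I((g(-3, 1) + 18)²) = 1/((-2 + ((-3 + 6*(-3)) + 18)²)²) = 1/((-2 + ((-3 - 18) + 18)²)²) = 1/((-2 + (-21 + 18)²)²) = 1/((-2 + (-3)²)²) = 1/((-2 + 9)²) = 1/(7²) = 1/49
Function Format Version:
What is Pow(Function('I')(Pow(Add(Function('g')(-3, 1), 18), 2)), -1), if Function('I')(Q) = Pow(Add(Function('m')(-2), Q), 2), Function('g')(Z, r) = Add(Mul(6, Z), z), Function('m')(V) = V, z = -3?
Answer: Rational(1, 49) ≈ 0.020408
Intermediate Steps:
Function('g')(Z, r) = Add(-3, Mul(6, Z)) (Function('g')(Z, r) = Add(Mul(6, Z), -3) = Add(-3, Mul(6, Z)))
Function('I')(Q) = Pow(Add(-2, Q), 2)
Pow(Function('I')(Pow(Add(Function('g')(-3, 1), 18), 2)), -1) = Pow(Pow(Add(-2, Pow(Add(Add(-3, Mul(6, -3)), 18), 2)), 2), -1) = Pow(Pow(Add(-2, Pow(Add(Add(-3, -18), 18), 2)), 2), -1) = Pow(Pow(Add(-2, Pow(Add(-21, 18), 2)), 2), -1) = Pow(Pow(Add(-2, Pow(-3, 2)), 2), -1) = Pow(Pow(Add(-2, 9), 2), -1) = Pow(Pow(7, 2), -1) = Pow(49, -1) = Rational(1, 49)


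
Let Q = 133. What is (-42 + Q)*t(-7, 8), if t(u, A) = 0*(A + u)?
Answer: 0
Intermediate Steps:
t(u, A) = 0
(-42 + Q)*t(-7, 8) = (-42 + 133)*0 = 91*0 = 0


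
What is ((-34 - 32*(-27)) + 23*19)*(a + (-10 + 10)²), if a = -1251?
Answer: -1585017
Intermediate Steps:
((-34 - 32*(-27)) + 23*19)*(a + (-10 + 10)²) = ((-34 - 32*(-27)) + 23*19)*(-1251 + (-10 + 10)²) = ((-34 + 864) + 437)*(-1251 + 0²) = (830 + 437)*(-1251 + 0) = 1267*(-1251) = -1585017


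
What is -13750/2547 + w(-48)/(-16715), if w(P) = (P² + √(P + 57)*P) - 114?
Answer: -235042412/42573105 ≈ -5.5209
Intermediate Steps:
w(P) = -114 + P² + P*√(57 + P) (w(P) = (P² + √(57 + P)*P) - 114 = (P² + P*√(57 + P)) - 114 = -114 + P² + P*√(57 + P))
-13750/2547 + w(-48)/(-16715) = -13750/2547 + (-114 + (-48)² - 48*√(57 - 48))/(-16715) = -13750*1/2547 + (-114 + 2304 - 48*√9)*(-1/16715) = -13750/2547 + (-114 + 2304 - 48*3)*(-1/16715) = -13750/2547 + (-114 + 2304 - 144)*(-1/16715) = -13750/2547 + 2046*(-1/16715) = -13750/2547 - 2046/16715 = -235042412/42573105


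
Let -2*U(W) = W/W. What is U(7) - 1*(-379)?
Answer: 757/2 ≈ 378.50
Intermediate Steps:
U(W) = -½ (U(W) = -W/(2*W) = -½*1 = -½)
U(7) - 1*(-379) = -½ - 1*(-379) = -½ + 379 = 757/2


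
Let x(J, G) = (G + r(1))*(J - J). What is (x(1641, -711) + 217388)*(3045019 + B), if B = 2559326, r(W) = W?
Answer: 1218317350860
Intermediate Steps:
x(J, G) = 0 (x(J, G) = (G + 1)*(J - J) = (1 + G)*0 = 0)
(x(1641, -711) + 217388)*(3045019 + B) = (0 + 217388)*(3045019 + 2559326) = 217388*5604345 = 1218317350860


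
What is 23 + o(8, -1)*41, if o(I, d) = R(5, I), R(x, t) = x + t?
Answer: 556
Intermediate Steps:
R(x, t) = t + x
o(I, d) = 5 + I (o(I, d) = I + 5 = 5 + I)
23 + o(8, -1)*41 = 23 + (5 + 8)*41 = 23 + 13*41 = 23 + 533 = 556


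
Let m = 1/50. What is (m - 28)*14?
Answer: -9793/25 ≈ -391.72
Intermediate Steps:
m = 1/50 ≈ 0.020000
(m - 28)*14 = (1/50 - 28)*14 = -1399/50*14 = -9793/25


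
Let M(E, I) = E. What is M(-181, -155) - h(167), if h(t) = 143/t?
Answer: -30370/167 ≈ -181.86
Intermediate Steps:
M(-181, -155) - h(167) = -181 - 143/167 = -30370/167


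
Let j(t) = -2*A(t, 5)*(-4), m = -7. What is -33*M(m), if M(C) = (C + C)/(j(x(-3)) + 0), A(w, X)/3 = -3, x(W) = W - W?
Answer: -77/12 ≈ -6.4167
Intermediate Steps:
x(W) = 0
A(w, X) = -9 (A(w, X) = 3*(-3) = -9)
j(t) = -72 (j(t) = -2*(-9)*(-4) = 18*(-4) = -72)
M(C) = -C/36 (M(C) = (C + C)/(-72 + 0) = (2*C)/(-72) = (2*C)*(-1/72) = -C/36)
-33*M(m) = -(-11)*(-7)/12 = -33*7/36 = -77/12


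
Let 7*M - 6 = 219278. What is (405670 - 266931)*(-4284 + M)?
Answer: 26262737744/7 ≈ 3.7518e+9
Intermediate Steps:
M = 219284/7 (M = 6/7 + (⅐)*219278 = 6/7 + 219278/7 = 219284/7 ≈ 31326.)
(405670 - 266931)*(-4284 + M) = (405670 - 266931)*(-4284 + 219284/7) = 138739*(189296/7) = 26262737744/7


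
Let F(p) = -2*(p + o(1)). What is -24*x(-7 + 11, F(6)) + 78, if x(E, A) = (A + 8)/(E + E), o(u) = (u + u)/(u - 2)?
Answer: 78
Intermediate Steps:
o(u) = 2*u/(-2 + u) (o(u) = (2*u)/(-2 + u) = 2*u/(-2 + u))
F(p) = 4 - 2*p (F(p) = -2*(p + 2*1/(-2 + 1)) = -2*(p + 2*1/(-1)) = -2*(p + 2*1*(-1)) = -2*(p - 2) = -2*(-2 + p) = 4 - 2*p)
x(E, A) = (8 + A)/(2*E) (x(E, A) = (8 + A)/((2*E)) = (8 + A)*(1/(2*E)) = (8 + A)/(2*E))
-24*x(-7 + 11, F(6)) + 78 = -12*(8 + (4 - 2*6))/(-7 + 11) + 78 = -12*(8 + (4 - 12))/4 + 78 = -12*(8 - 8)/4 + 78 = -12*0/4 + 78 = -24*0 + 78 = 0 + 78 = 78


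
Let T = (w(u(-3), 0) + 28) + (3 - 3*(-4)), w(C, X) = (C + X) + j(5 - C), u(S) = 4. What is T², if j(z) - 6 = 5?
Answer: 3364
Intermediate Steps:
j(z) = 11 (j(z) = 6 + 5 = 11)
w(C, X) = 11 + C + X (w(C, X) = (C + X) + 11 = 11 + C + X)
T = 58 (T = ((11 + 4 + 0) + 28) + (3 - 3*(-4)) = (15 + 28) + (3 + 12) = 43 + 15 = 58)
T² = 58² = 3364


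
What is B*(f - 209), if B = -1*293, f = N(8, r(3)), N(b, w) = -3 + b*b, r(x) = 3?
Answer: 43364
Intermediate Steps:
N(b, w) = -3 + b**2
f = 61 (f = -3 + 8**2 = -3 + 64 = 61)
B = -293
B*(f - 209) = -293*(61 - 209) = -293*(-148) = 43364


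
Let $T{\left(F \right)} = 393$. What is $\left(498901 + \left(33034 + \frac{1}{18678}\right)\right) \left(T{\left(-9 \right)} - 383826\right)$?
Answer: $- \frac{1269863881083041}{6226} \approx -2.0396 \cdot 10^{11}$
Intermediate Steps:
$\left(498901 + \left(33034 + \frac{1}{18678}\right)\right) \left(T{\left(-9 \right)} - 383826\right) = \left(498901 + \left(33034 + \frac{1}{18678}\right)\right) \left(393 - 383826\right) = \left(498901 + \left(33034 + \frac{1}{18678}\right)\right) \left(-383433\right) = \left(498901 + \frac{617009053}{18678}\right) \left(-383433\right) = \frac{9935481931}{18678} \left(-383433\right) = - \frac{1269863881083041}{6226}$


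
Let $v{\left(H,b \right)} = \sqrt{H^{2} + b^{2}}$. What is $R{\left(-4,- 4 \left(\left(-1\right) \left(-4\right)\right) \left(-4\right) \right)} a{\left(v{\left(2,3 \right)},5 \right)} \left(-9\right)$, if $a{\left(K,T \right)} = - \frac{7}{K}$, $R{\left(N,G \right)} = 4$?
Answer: $\frac{252 \sqrt{13}}{13} \approx 69.892$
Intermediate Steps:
$R{\left(-4,- 4 \left(\left(-1\right) \left(-4\right)\right) \left(-4\right) \right)} a{\left(v{\left(2,3 \right)},5 \right)} \left(-9\right) = 4 \left(- \frac{7}{\sqrt{2^{2} + 3^{2}}}\right) \left(-9\right) = 4 \left(- \frac{7}{\sqrt{4 + 9}}\right) \left(-9\right) = 4 \left(- \frac{7}{\sqrt{13}}\right) \left(-9\right) = 4 \left(- 7 \frac{\sqrt{13}}{13}\right) \left(-9\right) = 4 \left(- \frac{7 \sqrt{13}}{13}\right) \left(-9\right) = - \frac{28 \sqrt{13}}{13} \left(-9\right) = \frac{252 \sqrt{13}}{13}$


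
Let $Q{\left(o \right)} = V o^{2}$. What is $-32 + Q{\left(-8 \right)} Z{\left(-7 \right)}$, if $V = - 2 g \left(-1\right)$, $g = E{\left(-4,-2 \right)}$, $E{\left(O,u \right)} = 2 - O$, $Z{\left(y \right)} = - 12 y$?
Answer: $64480$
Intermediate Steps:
$g = 6$ ($g = 2 - -4 = 2 + 4 = 6$)
$V = 12$ ($V = \left(-2\right) 6 \left(-1\right) = \left(-12\right) \left(-1\right) = 12$)
$Q{\left(o \right)} = 12 o^{2}$
$-32 + Q{\left(-8 \right)} Z{\left(-7 \right)} = -32 + 12 \left(-8\right)^{2} \left(\left(-12\right) \left(-7\right)\right) = -32 + 12 \cdot 64 \cdot 84 = -32 + 768 \cdot 84 = -32 + 64512 = 64480$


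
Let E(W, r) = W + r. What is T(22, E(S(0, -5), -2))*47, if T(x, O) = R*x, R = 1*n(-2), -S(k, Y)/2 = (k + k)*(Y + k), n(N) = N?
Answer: -2068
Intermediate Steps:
S(k, Y) = -4*k*(Y + k) (S(k, Y) = -2*(k + k)*(Y + k) = -2*2*k*(Y + k) = -4*k*(Y + k))
R = -2 (R = 1*(-2) = -2)
T(x, O) = -2*x
T(22, E(S(0, -5), -2))*47 = -2*22*47 = -44*47 = -2068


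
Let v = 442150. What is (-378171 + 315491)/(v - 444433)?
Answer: 62680/2283 ≈ 27.455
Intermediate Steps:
(-378171 + 315491)/(v - 444433) = (-378171 + 315491)/(442150 - 444433) = -62680/(-2283) = -62680*(-1/2283) = 62680/2283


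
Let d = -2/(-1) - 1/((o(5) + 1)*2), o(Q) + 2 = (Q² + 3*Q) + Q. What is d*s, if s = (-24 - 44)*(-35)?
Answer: 104125/22 ≈ 4733.0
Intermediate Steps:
o(Q) = -2 + Q² + 4*Q (o(Q) = -2 + ((Q² + 3*Q) + Q) = -2 + (Q² + 4*Q) = -2 + Q² + 4*Q)
d = 175/88 (d = -2/(-1) - 1/(((-2 + 5² + 4*5) + 1)*2) = -2*(-1) - 1/(((-2 + 25 + 20) + 1)*2) = 2 - 1/((43 + 1)*2) = 2 - 1/(44*2) = 2 - 1/88 = 175/88 ≈ 1.9886)
s = 2380 (s = -68*(-35) = 2380)
d*s = (175/88)*2380 = 104125/22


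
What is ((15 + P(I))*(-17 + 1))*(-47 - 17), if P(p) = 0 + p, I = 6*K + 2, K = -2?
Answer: 5120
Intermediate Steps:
I = -10 (I = 6*(-2) + 2 = -12 + 2 = -10)
P(p) = p
((15 + P(I))*(-17 + 1))*(-47 - 17) = ((15 - 10)*(-17 + 1))*(-47 - 17) = (5*(-16))*(-64) = -80*(-64) = 5120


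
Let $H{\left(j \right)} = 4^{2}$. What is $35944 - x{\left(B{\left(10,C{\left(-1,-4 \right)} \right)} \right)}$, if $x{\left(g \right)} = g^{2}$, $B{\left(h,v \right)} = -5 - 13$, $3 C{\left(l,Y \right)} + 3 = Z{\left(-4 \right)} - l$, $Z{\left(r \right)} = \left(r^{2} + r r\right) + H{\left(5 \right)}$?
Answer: $35620$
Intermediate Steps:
$H{\left(j \right)} = 16$
$Z{\left(r \right)} = 16 + 2 r^{2}$ ($Z{\left(r \right)} = \left(r^{2} + r r\right) + 16 = \left(r^{2} + r^{2}\right) + 16 = 2 r^{2} + 16 = 16 + 2 r^{2}$)
$C{\left(l,Y \right)} = 15 - \frac{l}{3}$ ($C{\left(l,Y \right)} = -1 + \frac{\left(16 + 2 \left(-4\right)^{2}\right) - l}{3} = -1 + \frac{\left(16 + 2 \cdot 16\right) - l}{3} = -1 + \frac{\left(16 + 32\right) - l}{3} = -1 + \frac{48 - l}{3} = -1 - \left(-16 + \frac{l}{3}\right) = 15 - \frac{l}{3}$)
$B{\left(h,v \right)} = -18$
$35944 - x{\left(B{\left(10,C{\left(-1,-4 \right)} \right)} \right)} = 35944 - \left(-18\right)^{2} = 35944 - 324 = 35620$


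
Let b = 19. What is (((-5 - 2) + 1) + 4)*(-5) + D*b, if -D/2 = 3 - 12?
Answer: 352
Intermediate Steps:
D = 18 (D = -2*(3 - 12) = -2*(-9) = 18)
(((-5 - 2) + 1) + 4)*(-5) + D*b = (((-5 - 2) + 1) + 4)*(-5) + 18*19 = ((-7 + 1) + 4)*(-5) + 342 = (-6 + 4)*(-5) + 342 = -2*(-5) + 342 = 10 + 342 = 352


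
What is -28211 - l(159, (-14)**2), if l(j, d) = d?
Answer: -28407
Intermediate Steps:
-28211 - l(159, (-14)**2) = -28211 - 1*(-14)**2 = -28211 - 1*196 = -28211 - 196 = -28407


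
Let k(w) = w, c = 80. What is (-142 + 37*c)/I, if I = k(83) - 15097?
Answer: -1409/7507 ≈ -0.18769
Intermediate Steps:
I = -15014 (I = 83 - 15097 = -15014)
(-142 + 37*c)/I = (-142 + 37*80)/(-15014) = (-142 + 2960)*(-1/15014) = 2818*(-1/15014) = -1409/7507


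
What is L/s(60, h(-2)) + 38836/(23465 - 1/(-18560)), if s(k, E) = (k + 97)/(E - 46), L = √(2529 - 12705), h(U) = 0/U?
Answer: 720796160/435510401 - 368*I*√159/157 ≈ 1.6551 - 29.556*I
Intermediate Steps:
h(U) = 0
L = 8*I*√159 (L = √(-10176) = 8*I*√159 ≈ 100.88*I)
s(k, E) = (97 + k)/(-46 + E)
L/s(60, h(-2)) + 38836/(23465 - 1/(-18560)) = (8*I*√159)/(((97 + 60)/(-46 + 0))) + 38836/(23465 - 1/(-18560)) = (8*I*√159)/((157/(-46))) + 38836/(23465 - 1*(-1/18560)) = (8*I*√159)/((-1/46*157)) + 38836/(23465 + 1/18560) = (8*I*√159)/(-157/46) + 38836/(435510401/18560) = (8*I*√159)*(-46/157) + 38836*(18560/435510401) = -368*I*√159/157 + 720796160/435510401 = 720796160/435510401 - 368*I*√159/157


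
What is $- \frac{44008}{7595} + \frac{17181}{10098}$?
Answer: $- \frac{34878121}{8521590} \approx -4.0929$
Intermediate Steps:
$- \frac{44008}{7595} + \frac{17181}{10098} = \left(-44008\right) \frac{1}{7595} + 17181 \cdot \frac{1}{10098} = - \frac{44008}{7595} + \frac{1909}{1122} = - \frac{34878121}{8521590}$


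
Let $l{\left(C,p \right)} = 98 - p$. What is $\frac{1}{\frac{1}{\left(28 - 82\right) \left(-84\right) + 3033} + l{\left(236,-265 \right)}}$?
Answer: $\frac{7569}{2747548} \approx 0.0027548$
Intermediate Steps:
$\frac{1}{\frac{1}{\left(28 - 82\right) \left(-84\right) + 3033} + l{\left(236,-265 \right)}} = \frac{1}{\frac{1}{\left(28 - 82\right) \left(-84\right) + 3033} + \left(98 - -265\right)} = \frac{1}{\frac{1}{\left(-54\right) \left(-84\right) + 3033} + \left(98 + 265\right)} = \frac{1}{\frac{1}{4536 + 3033} + 363} = \frac{1}{\frac{1}{7569} + 363} = \frac{1}{\frac{2747548}{7569}} = \frac{7569}{2747548}$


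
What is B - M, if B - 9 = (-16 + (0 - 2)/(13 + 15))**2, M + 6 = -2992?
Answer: 639997/196 ≈ 3265.3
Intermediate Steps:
M = -2998 (M = -6 - 2992 = -2998)
B = 52389/196 (B = 9 + (-16 + (0 - 2)/(13 + 15))**2 = 9 + (-16 - 2/28)**2 = 9 + (-16 - 2*1/28)**2 = 9 + (-16 - 1/14)**2 = 9 + (-225/14)**2 = 9 + 50625/196 = 52389/196 ≈ 267.29)
B - M = 52389/196 - 1*(-2998) = 52389/196 + 2998 = 639997/196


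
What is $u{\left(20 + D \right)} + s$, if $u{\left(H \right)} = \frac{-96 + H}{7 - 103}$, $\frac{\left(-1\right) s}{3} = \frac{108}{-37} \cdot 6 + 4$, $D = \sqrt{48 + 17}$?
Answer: $\frac{36703}{888} - \frac{\sqrt{65}}{96} \approx 41.248$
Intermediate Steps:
$D = \sqrt{65} \approx 8.0623$
$s = \frac{1500}{37}$ ($s = - 3 \left(\frac{108}{-37} \cdot 6 + 4\right) = - 3 \left(108 \left(- \frac{1}{37}\right) 6 + 4\right) = - 3 \left(\left(- \frac{108}{37}\right) 6 + 4\right) = - 3 \left(- \frac{648}{37} + 4\right) = \left(-3\right) \left(- \frac{500}{37}\right) = \frac{1500}{37} \approx 40.541$)
$u{\left(H \right)} = 1 - \frac{H}{96}$ ($u{\left(H \right)} = \frac{-96 + H}{-96} = \left(-96 + H\right) \left(- \frac{1}{96}\right) = 1 - \frac{H}{96}$)
$u{\left(20 + D \right)} + s = \left(1 - \frac{20 + \sqrt{65}}{96}\right) + \frac{1500}{37} = \left(1 - \left(\frac{5}{24} + \frac{\sqrt{65}}{96}\right)\right) + \frac{1500}{37} = \left(\frac{19}{24} - \frac{\sqrt{65}}{96}\right) + \frac{1500}{37} = \frac{36703}{888} - \frac{\sqrt{65}}{96}$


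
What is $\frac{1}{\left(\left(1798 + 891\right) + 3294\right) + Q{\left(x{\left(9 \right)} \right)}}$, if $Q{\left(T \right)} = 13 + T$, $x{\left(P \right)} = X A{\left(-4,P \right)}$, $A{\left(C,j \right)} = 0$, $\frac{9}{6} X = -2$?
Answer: $\frac{1}{5996} \approx 0.00016678$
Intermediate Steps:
$X = - \frac{4}{3}$ ($X = \frac{2}{3} \left(-2\right) = - \frac{4}{3} \approx -1.3333$)
$x{\left(P \right)} = 0$ ($x{\left(P \right)} = \left(- \frac{4}{3}\right) 0 = 0$)
$\frac{1}{\left(\left(1798 + 891\right) + 3294\right) + Q{\left(x{\left(9 \right)} \right)}} = \frac{1}{\left(\left(1798 + 891\right) + 3294\right) + \left(13 + 0\right)} = \frac{1}{\left(2689 + 3294\right) + 13} = \frac{1}{5983 + 13} = \frac{1}{5996}$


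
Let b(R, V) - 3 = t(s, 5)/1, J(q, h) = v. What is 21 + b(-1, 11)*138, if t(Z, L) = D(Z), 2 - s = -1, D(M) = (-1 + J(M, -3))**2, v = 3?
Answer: 987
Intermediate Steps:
J(q, h) = 3
D(M) = 4 (D(M) = (-1 + 3)**2 = 2**2 = 4)
s = 3 (s = 2 - 1*(-1) = 2 + 1 = 3)
t(Z, L) = 4
b(R, V) = 7 (b(R, V) = 3 + 4/1 = 3 + 4*1 = 3 + 4 = 7)
21 + b(-1, 11)*138 = 21 + 7*138 = 21 + 966 = 987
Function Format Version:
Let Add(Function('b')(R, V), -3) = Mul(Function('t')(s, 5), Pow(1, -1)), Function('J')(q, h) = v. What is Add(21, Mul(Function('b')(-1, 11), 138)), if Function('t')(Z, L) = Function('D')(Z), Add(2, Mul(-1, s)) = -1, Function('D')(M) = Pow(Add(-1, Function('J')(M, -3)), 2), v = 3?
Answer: 987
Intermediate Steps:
Function('J')(q, h) = 3
Function('D')(M) = 4 (Function('D')(M) = Pow(Add(-1, 3), 2) = Pow(2, 2) = 4)
s = 3 (s = Add(2, Mul(-1, -1)) = Add(2, 1) = 3)
Function('t')(Z, L) = 4
Function('b')(R, V) = 7 (Function('b')(R, V) = Add(3, Mul(4, Pow(1, -1))) = Add(3, Mul(4, 1)) = Add(3, 4) = 7)
Add(21, Mul(Function('b')(-1, 11), 138)) = Add(21, Mul(7, 138)) = Add(21, 966) = 987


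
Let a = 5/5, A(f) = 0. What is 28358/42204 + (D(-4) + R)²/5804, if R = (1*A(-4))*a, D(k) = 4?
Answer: 20658137/30619002 ≈ 0.67468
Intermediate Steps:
a = 1 (a = 5*(⅕) = 1)
R = 0 (R = (1*0)*1 = 0*1 = 0)
28358/42204 + (D(-4) + R)²/5804 = 28358/42204 + (4 + 0)²/5804 = 28358*(1/42204) + 4²*(1/5804) = 14179/21102 + 16*(1/5804) = 14179/21102 + 4/1451 = 20658137/30619002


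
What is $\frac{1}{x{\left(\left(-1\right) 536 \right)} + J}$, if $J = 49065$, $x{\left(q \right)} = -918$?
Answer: $\frac{1}{48147} \approx 2.077 \cdot 10^{-5}$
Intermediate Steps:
$\frac{1}{x{\left(\left(-1\right) 536 \right)} + J} = \frac{1}{-918 + 49065} = \frac{1}{48147}$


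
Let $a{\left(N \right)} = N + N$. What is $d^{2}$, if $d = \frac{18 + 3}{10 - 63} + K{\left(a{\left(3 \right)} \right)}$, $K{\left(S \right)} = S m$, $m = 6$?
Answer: $\frac{3560769}{2809} \approx 1267.6$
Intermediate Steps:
$a{\left(N \right)} = 2 N$
$K{\left(S \right)} = 6 S$ ($K{\left(S \right)} = S 6 = 6 S$)
$d = \frac{1887}{53}$ ($d = \frac{18 + 3}{10 - 63} + 6 \cdot 2 \cdot 3 = \frac{21}{-53} + 6 \cdot 6 = 21 \left(- \frac{1}{53}\right) + 36 = - \frac{21}{53} + 36 = \frac{1887}{53} \approx 35.604$)
$d^{2} = \left(\frac{1887}{53}\right)^{2} = \frac{3560769}{2809}$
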